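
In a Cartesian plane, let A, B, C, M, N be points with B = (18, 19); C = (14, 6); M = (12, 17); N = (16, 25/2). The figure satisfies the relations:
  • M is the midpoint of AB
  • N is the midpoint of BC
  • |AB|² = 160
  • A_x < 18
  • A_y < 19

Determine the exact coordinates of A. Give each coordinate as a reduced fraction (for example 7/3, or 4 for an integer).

A = (6, 15)

1. A_x = 6  [A = 2·M−B = 2·(12, 17)−(18, 19)]
2. A_y = 15  [A = 2·M−B = 2·(12, 17)−(18, 19)]
   so A = (6, 15)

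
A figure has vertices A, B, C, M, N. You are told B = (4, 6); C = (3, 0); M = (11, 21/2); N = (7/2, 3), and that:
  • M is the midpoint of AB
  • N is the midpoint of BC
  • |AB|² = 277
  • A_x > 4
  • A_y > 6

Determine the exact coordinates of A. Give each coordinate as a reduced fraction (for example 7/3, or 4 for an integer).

1. A_x = 18  [A = 2·M−B = 2·(11, 21/2)−(4, 6)]
2. A_y = 15  [A = 2·M−B = 2·(11, 21/2)−(4, 6)]
   so A = (18, 15)

A = (18, 15)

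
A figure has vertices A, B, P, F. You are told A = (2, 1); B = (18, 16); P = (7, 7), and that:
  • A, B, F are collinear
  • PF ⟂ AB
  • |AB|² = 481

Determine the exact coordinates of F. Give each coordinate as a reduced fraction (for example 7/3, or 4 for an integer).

1. F_x = 3682/481  [[A, B, F are collinear ⇒ -15x+16y+14=0] ∩ [PF ⟂ AB ⇒ 16x+15y-217=0]]
2. F_y = 3031/481  [[A, B, F are collinear ⇒ -15x+16y+14=0] ∩ [PF ⟂ AB ⇒ 16x+15y-217=0]]
   so F = (3682/481, 3031/481)

F = (3682/481, 3031/481)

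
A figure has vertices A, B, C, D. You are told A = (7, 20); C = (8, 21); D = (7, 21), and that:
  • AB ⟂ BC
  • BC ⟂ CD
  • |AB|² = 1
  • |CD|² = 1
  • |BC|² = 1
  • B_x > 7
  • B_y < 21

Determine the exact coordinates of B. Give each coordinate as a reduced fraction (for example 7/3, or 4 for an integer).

1. B_x = 8  [[BC ⟂ CD ⇒ 1x-8=0] ∩ [|B−(7, 20)|²=1]]
2. B_y = 20  [[BC ⟂ CD ⇒ 1x-8=0] ∩ [|B−(7, 20)|²=1]]
   so B = (8, 20)

B = (8, 20)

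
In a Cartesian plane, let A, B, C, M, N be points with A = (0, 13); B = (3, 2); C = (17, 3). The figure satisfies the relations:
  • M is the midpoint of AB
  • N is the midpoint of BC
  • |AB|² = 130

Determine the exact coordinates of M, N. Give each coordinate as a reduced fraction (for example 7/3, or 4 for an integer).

1. M_x = 3/2  [2·M = A+B = (0, 13)+(3, 2)]
2. M_y = 15/2  [2·M = A+B = (0, 13)+(3, 2)]
   so M = (3/2, 15/2)
3. N_x = 10  [2·N = B+C = (3, 2)+(17, 3)]
4. N_y = 5/2  [2·N = B+C = (3, 2)+(17, 3)]
   so N = (10, 5/2)

M = (3/2, 15/2)
N = (10, 5/2)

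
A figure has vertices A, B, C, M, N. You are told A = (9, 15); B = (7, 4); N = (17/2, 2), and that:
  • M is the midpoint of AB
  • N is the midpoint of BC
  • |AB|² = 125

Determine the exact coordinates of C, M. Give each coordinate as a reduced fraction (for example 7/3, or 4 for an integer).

C = (10, 0)
M = (8, 19/2)

1. M_x = 8  [2·M = A+B = (9, 15)+(7, 4)]
2. M_y = 19/2  [2·M = A+B = (9, 15)+(7, 4)]
   so M = (8, 19/2)
3. C_x = 10  [C = 2·N−B = 2·(17/2, 2)−(7, 4)]
4. C_y = 0  [C = 2·N−B = 2·(17/2, 2)−(7, 4)]
   so C = (10, 0)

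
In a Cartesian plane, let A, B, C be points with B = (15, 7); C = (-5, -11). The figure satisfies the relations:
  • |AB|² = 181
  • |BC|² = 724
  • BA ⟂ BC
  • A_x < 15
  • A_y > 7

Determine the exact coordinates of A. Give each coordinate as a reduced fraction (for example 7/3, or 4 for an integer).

A = (6, 17)

1. A_x = 6  [[BA ⟂ BC ⇒ -20x-18y+426=0] ∩ [|A−(15, 7)|²=181]]
2. A_y = 17  [[BA ⟂ BC ⇒ -20x-18y+426=0] ∩ [|A−(15, 7)|²=181]]
   so A = (6, 17)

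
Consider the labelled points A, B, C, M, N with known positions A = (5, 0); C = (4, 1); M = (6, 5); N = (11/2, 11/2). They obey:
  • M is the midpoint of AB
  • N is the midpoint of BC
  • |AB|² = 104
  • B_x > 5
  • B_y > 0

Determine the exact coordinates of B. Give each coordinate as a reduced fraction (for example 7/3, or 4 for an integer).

B = (7, 10)

1. B_x = 7  [B = 2·M−A = 2·(6, 5)−(5, 0)]
2. B_y = 10  [B = 2·M−A = 2·(6, 5)−(5, 0)]
   so B = (7, 10)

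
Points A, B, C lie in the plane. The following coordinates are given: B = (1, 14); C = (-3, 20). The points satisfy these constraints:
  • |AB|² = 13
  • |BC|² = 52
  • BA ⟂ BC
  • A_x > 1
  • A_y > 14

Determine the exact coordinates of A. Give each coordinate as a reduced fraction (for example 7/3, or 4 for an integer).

A = (4, 16)

1. A_x = 4  [[BA ⟂ BC ⇒ -4x+6y-80=0] ∩ [|A−(1, 14)|²=13]]
2. A_y = 16  [[BA ⟂ BC ⇒ -4x+6y-80=0] ∩ [|A−(1, 14)|²=13]]
   so A = (4, 16)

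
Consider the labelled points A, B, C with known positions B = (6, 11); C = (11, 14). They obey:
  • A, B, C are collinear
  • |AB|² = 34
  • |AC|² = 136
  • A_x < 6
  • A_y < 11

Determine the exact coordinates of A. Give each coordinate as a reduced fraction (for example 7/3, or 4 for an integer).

A = (1, 8)

1. A_x = 1  [[A, B, C are collinear ⇒ -3x+5y-37=0] ∩ [|A−(6, 11)|²=34]]
2. A_y = 8  [[A, B, C are collinear ⇒ -3x+5y-37=0] ∩ [|A−(6, 11)|²=34]]
   so A = (1, 8)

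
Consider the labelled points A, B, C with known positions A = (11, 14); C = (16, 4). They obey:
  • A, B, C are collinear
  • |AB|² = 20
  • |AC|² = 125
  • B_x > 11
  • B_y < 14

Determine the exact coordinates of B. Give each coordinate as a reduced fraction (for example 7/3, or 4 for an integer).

1. B_x = 13  [[A, B, C are collinear ⇒ -10x-5y+180=0] ∩ [|B−(11, 14)|²=20]]
2. B_y = 10  [[A, B, C are collinear ⇒ -10x-5y+180=0] ∩ [|B−(11, 14)|²=20]]
   so B = (13, 10)

B = (13, 10)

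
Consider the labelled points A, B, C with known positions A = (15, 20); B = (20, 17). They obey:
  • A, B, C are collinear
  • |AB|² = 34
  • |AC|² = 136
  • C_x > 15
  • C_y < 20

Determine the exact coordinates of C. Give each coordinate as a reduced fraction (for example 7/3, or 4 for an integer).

C = (25, 14)

1. C_x = 25  [[A, B, C are collinear ⇒ 3x+5y-145=0] ∩ [|C−(15, 20)|²=136]]
2. C_y = 14  [[A, B, C are collinear ⇒ 3x+5y-145=0] ∩ [|C−(15, 20)|²=136]]
   so C = (25, 14)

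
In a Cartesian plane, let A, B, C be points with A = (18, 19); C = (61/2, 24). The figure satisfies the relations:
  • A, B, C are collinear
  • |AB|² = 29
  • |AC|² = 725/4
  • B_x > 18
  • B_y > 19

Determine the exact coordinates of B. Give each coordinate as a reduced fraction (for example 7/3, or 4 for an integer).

B = (23, 21)

1. B_x = 23  [[A, B, C are collinear ⇒ 5x-25/2y+295/2=0] ∩ [|B−(18, 19)|²=29]]
2. B_y = 21  [[A, B, C are collinear ⇒ 5x-25/2y+295/2=0] ∩ [|B−(18, 19)|²=29]]
   so B = (23, 21)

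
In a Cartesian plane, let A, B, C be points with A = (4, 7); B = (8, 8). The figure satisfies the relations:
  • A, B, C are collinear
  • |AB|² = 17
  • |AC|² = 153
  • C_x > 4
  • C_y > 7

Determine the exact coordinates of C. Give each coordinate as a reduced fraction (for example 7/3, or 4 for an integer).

1. C_x = 16  [[A, B, C are collinear ⇒ -1x+4y-24=0] ∩ [|C−(4, 7)|²=153]]
2. C_y = 10  [[A, B, C are collinear ⇒ -1x+4y-24=0] ∩ [|C−(4, 7)|²=153]]
   so C = (16, 10)

C = (16, 10)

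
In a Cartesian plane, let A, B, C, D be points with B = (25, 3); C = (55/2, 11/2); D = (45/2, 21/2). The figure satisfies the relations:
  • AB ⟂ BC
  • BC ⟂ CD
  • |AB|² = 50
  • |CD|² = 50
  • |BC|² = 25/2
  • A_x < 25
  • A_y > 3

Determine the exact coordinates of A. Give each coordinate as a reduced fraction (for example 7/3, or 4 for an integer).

1. A_x = 20  [[AB ⟂ BC ⇒ -5/2x-5/2y+70=0] ∩ [|A−(25, 3)|²=50]]
2. A_y = 8  [[AB ⟂ BC ⇒ -5/2x-5/2y+70=0] ∩ [|A−(25, 3)|²=50]]
   so A = (20, 8)

A = (20, 8)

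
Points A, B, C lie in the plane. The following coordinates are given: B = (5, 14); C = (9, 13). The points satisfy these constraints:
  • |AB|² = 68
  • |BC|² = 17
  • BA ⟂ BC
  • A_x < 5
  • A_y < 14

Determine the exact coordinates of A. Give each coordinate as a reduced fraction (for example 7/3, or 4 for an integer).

1. A_x = 3  [[BA ⟂ BC ⇒ 4x-1y-6=0] ∩ [|A−(5, 14)|²=68]]
2. A_y = 6  [[BA ⟂ BC ⇒ 4x-1y-6=0] ∩ [|A−(5, 14)|²=68]]
   so A = (3, 6)

A = (3, 6)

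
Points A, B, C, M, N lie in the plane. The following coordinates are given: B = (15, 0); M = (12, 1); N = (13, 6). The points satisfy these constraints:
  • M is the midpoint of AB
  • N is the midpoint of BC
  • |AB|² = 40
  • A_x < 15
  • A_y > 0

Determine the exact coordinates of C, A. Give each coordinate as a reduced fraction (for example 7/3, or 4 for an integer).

C = (11, 12)
A = (9, 2)

1. A_x = 9  [A = 2·M−B = 2·(12, 1)−(15, 0)]
2. A_y = 2  [A = 2·M−B = 2·(12, 1)−(15, 0)]
   so A = (9, 2)
3. C_x = 11  [C = 2·N−B = 2·(13, 6)−(15, 0)]
4. C_y = 12  [C = 2·N−B = 2·(13, 6)−(15, 0)]
   so C = (11, 12)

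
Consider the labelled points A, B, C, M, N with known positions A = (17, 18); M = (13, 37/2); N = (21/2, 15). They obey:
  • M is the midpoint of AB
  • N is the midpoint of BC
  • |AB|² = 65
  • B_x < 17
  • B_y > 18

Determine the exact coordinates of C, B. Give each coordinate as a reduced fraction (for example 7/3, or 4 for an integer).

C = (12, 11)
B = (9, 19)

1. B_x = 9  [B = 2·M−A = 2·(13, 37/2)−(17, 18)]
2. B_y = 19  [B = 2·M−A = 2·(13, 37/2)−(17, 18)]
   so B = (9, 19)
3. C_x = 12  [C = 2·N−B = 2·(21/2, 15)−(9, 19)]
4. C_y = 11  [C = 2·N−B = 2·(21/2, 15)−(9, 19)]
   so C = (12, 11)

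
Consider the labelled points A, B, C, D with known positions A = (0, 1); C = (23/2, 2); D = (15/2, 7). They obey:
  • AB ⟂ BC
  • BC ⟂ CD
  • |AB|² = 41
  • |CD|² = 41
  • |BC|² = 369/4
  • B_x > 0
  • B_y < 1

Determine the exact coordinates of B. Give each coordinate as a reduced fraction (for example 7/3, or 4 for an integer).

1. B_x = 4  [[BC ⟂ CD ⇒ 4x-5y-36=0] ∩ [|B−(0, 1)|²=41]]
2. B_y = -4  [[BC ⟂ CD ⇒ 4x-5y-36=0] ∩ [|B−(0, 1)|²=41]]
   so B = (4, -4)

B = (4, -4)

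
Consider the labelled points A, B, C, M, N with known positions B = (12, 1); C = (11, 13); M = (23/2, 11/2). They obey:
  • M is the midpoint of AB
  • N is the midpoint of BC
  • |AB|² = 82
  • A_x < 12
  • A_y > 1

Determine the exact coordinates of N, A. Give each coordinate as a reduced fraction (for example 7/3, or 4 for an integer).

1. A_x = 11  [A = 2·M−B = 2·(23/2, 11/2)−(12, 1)]
2. A_y = 10  [A = 2·M−B = 2·(23/2, 11/2)−(12, 1)]
   so A = (11, 10)
3. N_x = 23/2  [2·N = B+C = (12, 1)+(11, 13)]
4. N_y = 7  [2·N = B+C = (12, 1)+(11, 13)]
   so N = (23/2, 7)

N = (23/2, 7)
A = (11, 10)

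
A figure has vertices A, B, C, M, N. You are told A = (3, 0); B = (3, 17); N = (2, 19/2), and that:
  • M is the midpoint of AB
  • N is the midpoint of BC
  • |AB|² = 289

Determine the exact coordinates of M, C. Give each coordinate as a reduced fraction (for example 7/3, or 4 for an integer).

1. M_x = 3  [2·M = A+B = (3, 0)+(3, 17)]
2. M_y = 17/2  [2·M = A+B = (3, 0)+(3, 17)]
   so M = (3, 17/2)
3. C_x = 1  [C = 2·N−B = 2·(2, 19/2)−(3, 17)]
4. C_y = 2  [C = 2·N−B = 2·(2, 19/2)−(3, 17)]
   so C = (1, 2)

M = (3, 17/2)
C = (1, 2)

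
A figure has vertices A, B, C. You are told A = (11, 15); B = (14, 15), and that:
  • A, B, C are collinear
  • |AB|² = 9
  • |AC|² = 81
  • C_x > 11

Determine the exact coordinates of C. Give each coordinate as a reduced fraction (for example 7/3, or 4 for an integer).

C = (20, 15)

1. C_x = 20  [[A, B, C are collinear ⇒ 3y-45=0] ∩ [|C−(11, 15)|²=81]]
2. C_y = 15  [[A, B, C are collinear ⇒ 3y-45=0] ∩ [|C−(11, 15)|²=81]]
   so C = (20, 15)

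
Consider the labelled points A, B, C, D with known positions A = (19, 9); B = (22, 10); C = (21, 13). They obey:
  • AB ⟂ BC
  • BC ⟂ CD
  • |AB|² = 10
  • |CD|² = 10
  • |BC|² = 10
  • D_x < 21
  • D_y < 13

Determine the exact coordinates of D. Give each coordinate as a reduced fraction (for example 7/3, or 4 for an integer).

1. D_x = 18  [[BC ⟂ CD ⇒ -1x+3y-18=0] ∩ [|D−(21, 13)|²=10]]
2. D_y = 12  [[BC ⟂ CD ⇒ -1x+3y-18=0] ∩ [|D−(21, 13)|²=10]]
   so D = (18, 12)

D = (18, 12)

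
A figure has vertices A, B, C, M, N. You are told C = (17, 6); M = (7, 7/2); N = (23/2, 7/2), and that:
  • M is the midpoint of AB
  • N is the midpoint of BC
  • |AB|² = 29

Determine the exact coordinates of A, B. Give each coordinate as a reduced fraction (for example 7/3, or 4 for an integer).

1. B_x = 6  [B = 2·N−C = 2·(23/2, 7/2)−(17, 6)]
2. B_y = 1  [B = 2·N−C = 2·(23/2, 7/2)−(17, 6)]
   so B = (6, 1)
3. A_x = 8  [A = 2·M−B = 2·(7, 7/2)−(6, 1)]
4. A_y = 6  [A = 2·M−B = 2·(7, 7/2)−(6, 1)]
   so A = (8, 6)

A = (8, 6)
B = (6, 1)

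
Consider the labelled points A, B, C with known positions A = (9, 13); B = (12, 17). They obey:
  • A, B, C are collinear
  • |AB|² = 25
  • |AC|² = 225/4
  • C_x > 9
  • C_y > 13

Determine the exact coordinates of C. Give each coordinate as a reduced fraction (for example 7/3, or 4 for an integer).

1. C_x = 27/2  [[A, B, C are collinear ⇒ -4x+3y-3=0] ∩ [|C−(9, 13)|²=225/4]]
2. C_y = 19  [[A, B, C are collinear ⇒ -4x+3y-3=0] ∩ [|C−(9, 13)|²=225/4]]
   so C = (27/2, 19)

C = (27/2, 19)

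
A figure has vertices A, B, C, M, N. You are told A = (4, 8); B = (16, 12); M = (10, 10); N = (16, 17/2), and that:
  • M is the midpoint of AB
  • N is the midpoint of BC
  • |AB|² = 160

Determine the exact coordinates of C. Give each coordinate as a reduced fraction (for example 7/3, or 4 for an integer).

C = (16, 5)

1. C_x = 16  [C = 2·N−B = 2·(16, 17/2)−(16, 12)]
2. C_y = 5  [C = 2·N−B = 2·(16, 17/2)−(16, 12)]
   so C = (16, 5)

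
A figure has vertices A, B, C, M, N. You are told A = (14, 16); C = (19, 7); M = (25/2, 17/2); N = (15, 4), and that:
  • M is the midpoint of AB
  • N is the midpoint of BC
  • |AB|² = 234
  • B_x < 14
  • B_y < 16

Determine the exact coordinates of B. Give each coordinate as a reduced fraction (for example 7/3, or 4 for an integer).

1. B_x = 11  [B = 2·M−A = 2·(25/2, 17/2)−(14, 16)]
2. B_y = 1  [B = 2·M−A = 2·(25/2, 17/2)−(14, 16)]
   so B = (11, 1)

B = (11, 1)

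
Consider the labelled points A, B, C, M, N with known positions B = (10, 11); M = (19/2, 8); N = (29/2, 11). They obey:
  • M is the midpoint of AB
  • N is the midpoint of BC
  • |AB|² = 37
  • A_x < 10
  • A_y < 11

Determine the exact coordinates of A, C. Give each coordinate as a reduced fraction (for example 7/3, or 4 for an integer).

1. A_x = 9  [A = 2·M−B = 2·(19/2, 8)−(10, 11)]
2. A_y = 5  [A = 2·M−B = 2·(19/2, 8)−(10, 11)]
   so A = (9, 5)
3. C_x = 19  [C = 2·N−B = 2·(29/2, 11)−(10, 11)]
4. C_y = 11  [C = 2·N−B = 2·(29/2, 11)−(10, 11)]
   so C = (19, 11)

A = (9, 5)
C = (19, 11)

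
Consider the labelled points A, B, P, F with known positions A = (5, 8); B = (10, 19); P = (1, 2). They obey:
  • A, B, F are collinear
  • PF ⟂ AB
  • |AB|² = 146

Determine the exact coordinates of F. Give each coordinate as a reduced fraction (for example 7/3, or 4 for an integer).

1. F_x = 150/73  [[A, B, F are collinear ⇒ -11x+5y+15=0] ∩ [PF ⟂ AB ⇒ 5x+11y-27=0]]
2. F_y = 111/73  [[A, B, F are collinear ⇒ -11x+5y+15=0] ∩ [PF ⟂ AB ⇒ 5x+11y-27=0]]
   so F = (150/73, 111/73)

F = (150/73, 111/73)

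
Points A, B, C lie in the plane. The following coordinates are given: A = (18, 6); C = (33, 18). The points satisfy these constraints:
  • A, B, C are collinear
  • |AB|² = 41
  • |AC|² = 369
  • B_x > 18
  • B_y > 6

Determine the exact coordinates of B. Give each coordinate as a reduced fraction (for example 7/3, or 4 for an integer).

1. B_x = 23  [[A, B, C are collinear ⇒ 12x-15y-126=0] ∩ [|B−(18, 6)|²=41]]
2. B_y = 10  [[A, B, C are collinear ⇒ 12x-15y-126=0] ∩ [|B−(18, 6)|²=41]]
   so B = (23, 10)

B = (23, 10)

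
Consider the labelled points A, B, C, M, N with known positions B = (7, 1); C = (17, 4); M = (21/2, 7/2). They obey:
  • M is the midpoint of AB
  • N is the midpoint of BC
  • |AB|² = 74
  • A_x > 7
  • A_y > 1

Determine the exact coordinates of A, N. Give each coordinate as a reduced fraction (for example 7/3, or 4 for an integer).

1. A_x = 14  [A = 2·M−B = 2·(21/2, 7/2)−(7, 1)]
2. A_y = 6  [A = 2·M−B = 2·(21/2, 7/2)−(7, 1)]
   so A = (14, 6)
3. N_x = 12  [2·N = B+C = (7, 1)+(17, 4)]
4. N_y = 5/2  [2·N = B+C = (7, 1)+(17, 4)]
   so N = (12, 5/2)

A = (14, 6)
N = (12, 5/2)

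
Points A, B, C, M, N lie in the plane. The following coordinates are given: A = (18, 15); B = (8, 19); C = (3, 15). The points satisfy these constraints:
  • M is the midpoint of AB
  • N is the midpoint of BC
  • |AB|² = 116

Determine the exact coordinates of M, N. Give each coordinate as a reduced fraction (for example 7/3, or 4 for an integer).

1. M_x = 13  [2·M = A+B = (18, 15)+(8, 19)]
2. M_y = 17  [2·M = A+B = (18, 15)+(8, 19)]
   so M = (13, 17)
3. N_x = 11/2  [2·N = B+C = (8, 19)+(3, 15)]
4. N_y = 17  [2·N = B+C = (8, 19)+(3, 15)]
   so N = (11/2, 17)

M = (13, 17)
N = (11/2, 17)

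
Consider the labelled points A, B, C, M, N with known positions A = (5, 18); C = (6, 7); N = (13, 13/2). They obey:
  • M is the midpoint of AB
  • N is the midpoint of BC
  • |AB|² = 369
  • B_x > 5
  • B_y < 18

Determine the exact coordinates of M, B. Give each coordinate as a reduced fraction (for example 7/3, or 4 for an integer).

1. B_x = 20  [B = 2·N−C = 2·(13, 13/2)−(6, 7)]
2. B_y = 6  [B = 2·N−C = 2·(13, 13/2)−(6, 7)]
   so B = (20, 6)
3. M_x = 25/2  [2·M = A+B = (5, 18)+(20, 6)]
4. M_y = 12  [2·M = A+B = (5, 18)+(20, 6)]
   so M = (25/2, 12)

M = (25/2, 12)
B = (20, 6)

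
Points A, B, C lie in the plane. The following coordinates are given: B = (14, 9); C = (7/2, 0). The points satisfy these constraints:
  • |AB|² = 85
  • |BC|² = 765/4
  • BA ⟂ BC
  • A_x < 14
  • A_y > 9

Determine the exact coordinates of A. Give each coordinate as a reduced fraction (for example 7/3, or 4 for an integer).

1. A_x = 8  [[BA ⟂ BC ⇒ -21/2x-9y+228=0] ∩ [|A−(14, 9)|²=85]]
2. A_y = 16  [[BA ⟂ BC ⇒ -21/2x-9y+228=0] ∩ [|A−(14, 9)|²=85]]
   so A = (8, 16)

A = (8, 16)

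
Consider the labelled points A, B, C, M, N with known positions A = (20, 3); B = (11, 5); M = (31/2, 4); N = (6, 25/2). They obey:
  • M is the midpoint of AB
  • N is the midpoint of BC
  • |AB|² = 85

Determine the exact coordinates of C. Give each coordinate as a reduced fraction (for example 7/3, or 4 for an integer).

C = (1, 20)

1. C_x = 1  [C = 2·N−B = 2·(6, 25/2)−(11, 5)]
2. C_y = 20  [C = 2·N−B = 2·(6, 25/2)−(11, 5)]
   so C = (1, 20)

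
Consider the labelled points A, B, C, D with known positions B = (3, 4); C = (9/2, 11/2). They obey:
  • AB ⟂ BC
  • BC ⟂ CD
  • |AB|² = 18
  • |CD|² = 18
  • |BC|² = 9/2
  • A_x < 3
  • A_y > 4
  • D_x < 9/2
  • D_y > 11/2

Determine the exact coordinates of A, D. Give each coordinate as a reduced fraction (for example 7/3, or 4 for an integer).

1. A_x = 0  [[AB ⟂ BC ⇒ -3/2x-3/2y+21/2=0] ∩ [|A−(3, 4)|²=18]]
2. A_y = 7  [[AB ⟂ BC ⇒ -3/2x-3/2y+21/2=0] ∩ [|A−(3, 4)|²=18]]
   so A = (0, 7)
3. D_x = 3/2  [[BC ⟂ CD ⇒ 3/2x+3/2y-15=0] ∩ [|D−(9/2, 11/2)|²=18]]
4. D_y = 17/2  [[BC ⟂ CD ⇒ 3/2x+3/2y-15=0] ∩ [|D−(9/2, 11/2)|²=18]]
   so D = (3/2, 17/2)

A = (0, 7)
D = (3/2, 17/2)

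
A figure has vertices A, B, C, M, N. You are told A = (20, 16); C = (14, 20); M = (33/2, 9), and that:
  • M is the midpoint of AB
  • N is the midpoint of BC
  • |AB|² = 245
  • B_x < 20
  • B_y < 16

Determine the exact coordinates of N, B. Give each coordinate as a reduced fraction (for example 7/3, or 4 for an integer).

1. B_x = 13  [B = 2·M−A = 2·(33/2, 9)−(20, 16)]
2. B_y = 2  [B = 2·M−A = 2·(33/2, 9)−(20, 16)]
   so B = (13, 2)
3. N_x = 27/2  [2·N = B+C = (13, 2)+(14, 20)]
4. N_y = 11  [2·N = B+C = (13, 2)+(14, 20)]
   so N = (27/2, 11)

N = (27/2, 11)
B = (13, 2)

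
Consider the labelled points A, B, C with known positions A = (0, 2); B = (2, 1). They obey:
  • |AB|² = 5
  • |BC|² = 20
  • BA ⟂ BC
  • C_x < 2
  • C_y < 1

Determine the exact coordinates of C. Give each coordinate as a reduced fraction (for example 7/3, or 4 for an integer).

C = (0, -3)

1. C_x = 0  [[BA ⟂ BC ⇒ -2x+1y+3=0] ∩ [|C−(2, 1)|²=20]]
2. C_y = -3  [[BA ⟂ BC ⇒ -2x+1y+3=0] ∩ [|C−(2, 1)|²=20]]
   so C = (0, -3)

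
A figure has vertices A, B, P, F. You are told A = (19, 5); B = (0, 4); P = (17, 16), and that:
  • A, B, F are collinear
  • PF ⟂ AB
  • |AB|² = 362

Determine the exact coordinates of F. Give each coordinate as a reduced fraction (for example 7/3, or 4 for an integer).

F = (6365/362, 1783/362)

1. F_x = 6365/362  [[A, B, F are collinear ⇒ 1x-19y+76=0] ∩ [PF ⟂ AB ⇒ -19x-1y+339=0]]
2. F_y = 1783/362  [[A, B, F are collinear ⇒ 1x-19y+76=0] ∩ [PF ⟂ AB ⇒ -19x-1y+339=0]]
   so F = (6365/362, 1783/362)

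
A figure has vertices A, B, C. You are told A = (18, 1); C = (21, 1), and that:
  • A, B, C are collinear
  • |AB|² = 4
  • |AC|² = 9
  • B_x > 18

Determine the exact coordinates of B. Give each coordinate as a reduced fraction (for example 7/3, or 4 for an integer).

1. B_x = 20  [[A, B, C are collinear ⇒ -3y+3=0] ∩ [|B−(18, 1)|²=4]]
2. B_y = 1  [[A, B, C are collinear ⇒ -3y+3=0] ∩ [|B−(18, 1)|²=4]]
   so B = (20, 1)

B = (20, 1)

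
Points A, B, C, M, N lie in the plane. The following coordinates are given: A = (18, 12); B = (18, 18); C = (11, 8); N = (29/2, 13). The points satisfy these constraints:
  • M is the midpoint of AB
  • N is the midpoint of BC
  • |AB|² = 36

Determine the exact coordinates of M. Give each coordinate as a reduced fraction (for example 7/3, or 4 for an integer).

1. M_x = 18  [2·M = A+B = (18, 12)+(18, 18)]
2. M_y = 15  [2·M = A+B = (18, 12)+(18, 18)]
   so M = (18, 15)

M = (18, 15)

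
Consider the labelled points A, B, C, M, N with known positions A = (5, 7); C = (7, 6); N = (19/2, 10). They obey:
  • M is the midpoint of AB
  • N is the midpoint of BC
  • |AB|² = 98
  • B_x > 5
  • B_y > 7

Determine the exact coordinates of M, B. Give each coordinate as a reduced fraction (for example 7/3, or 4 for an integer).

M = (17/2, 21/2)
B = (12, 14)

1. B_x = 12  [B = 2·N−C = 2·(19/2, 10)−(7, 6)]
2. B_y = 14  [B = 2·N−C = 2·(19/2, 10)−(7, 6)]
   so B = (12, 14)
3. M_x = 17/2  [2·M = A+B = (5, 7)+(12, 14)]
4. M_y = 21/2  [2·M = A+B = (5, 7)+(12, 14)]
   so M = (17/2, 21/2)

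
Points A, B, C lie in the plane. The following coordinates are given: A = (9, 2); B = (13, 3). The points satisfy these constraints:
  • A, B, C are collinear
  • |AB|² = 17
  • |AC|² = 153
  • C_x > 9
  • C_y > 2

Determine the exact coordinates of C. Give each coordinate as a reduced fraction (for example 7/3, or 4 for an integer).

1. C_x = 21  [[A, B, C are collinear ⇒ -1x+4y+1=0] ∩ [|C−(9, 2)|²=153]]
2. C_y = 5  [[A, B, C are collinear ⇒ -1x+4y+1=0] ∩ [|C−(9, 2)|²=153]]
   so C = (21, 5)

C = (21, 5)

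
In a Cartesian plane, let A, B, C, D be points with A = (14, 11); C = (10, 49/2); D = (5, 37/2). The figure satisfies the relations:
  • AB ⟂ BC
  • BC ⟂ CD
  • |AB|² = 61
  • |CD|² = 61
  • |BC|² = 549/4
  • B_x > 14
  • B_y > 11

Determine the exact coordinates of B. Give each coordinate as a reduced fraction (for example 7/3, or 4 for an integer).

1. B_x = 19  [[BC ⟂ CD ⇒ 5x+6y-197=0] ∩ [|B−(14, 11)|²=61]]
2. B_y = 17  [[BC ⟂ CD ⇒ 5x+6y-197=0] ∩ [|B−(14, 11)|²=61]]
   so B = (19, 17)

B = (19, 17)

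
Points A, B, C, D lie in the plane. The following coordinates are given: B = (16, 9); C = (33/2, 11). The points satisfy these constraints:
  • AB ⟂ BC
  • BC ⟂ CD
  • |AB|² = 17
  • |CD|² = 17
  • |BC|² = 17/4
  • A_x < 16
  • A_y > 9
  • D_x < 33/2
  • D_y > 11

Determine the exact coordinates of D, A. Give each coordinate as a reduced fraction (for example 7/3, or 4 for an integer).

D = (25/2, 12)
A = (12, 10)

1. D_x = 25/2  [[BC ⟂ CD ⇒ 1/2x+2y-121/4=0] ∩ [|D−(33/2, 11)|²=17]]
2. D_y = 12  [[BC ⟂ CD ⇒ 1/2x+2y-121/4=0] ∩ [|D−(33/2, 11)|²=17]]
   so D = (25/2, 12)
3. A_x = 12  [[AB ⟂ BC ⇒ -1/2x-2y+26=0] ∩ [|A−(16, 9)|²=17]]
4. A_y = 10  [[AB ⟂ BC ⇒ -1/2x-2y+26=0] ∩ [|A−(16, 9)|²=17]]
   so A = (12, 10)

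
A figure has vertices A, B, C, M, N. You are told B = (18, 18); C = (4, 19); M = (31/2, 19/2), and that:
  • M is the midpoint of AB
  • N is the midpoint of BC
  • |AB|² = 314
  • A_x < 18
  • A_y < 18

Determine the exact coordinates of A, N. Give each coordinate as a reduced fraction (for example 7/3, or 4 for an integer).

A = (13, 1)
N = (11, 37/2)

1. A_x = 13  [A = 2·M−B = 2·(31/2, 19/2)−(18, 18)]
2. A_y = 1  [A = 2·M−B = 2·(31/2, 19/2)−(18, 18)]
   so A = (13, 1)
3. N_x = 11  [2·N = B+C = (18, 18)+(4, 19)]
4. N_y = 37/2  [2·N = B+C = (18, 18)+(4, 19)]
   so N = (11, 37/2)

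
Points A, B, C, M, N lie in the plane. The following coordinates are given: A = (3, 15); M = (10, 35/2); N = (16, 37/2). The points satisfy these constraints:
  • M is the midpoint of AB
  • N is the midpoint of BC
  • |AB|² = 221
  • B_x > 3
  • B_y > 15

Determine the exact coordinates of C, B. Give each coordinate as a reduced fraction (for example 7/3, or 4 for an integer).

C = (15, 17)
B = (17, 20)

1. B_x = 17  [B = 2·M−A = 2·(10, 35/2)−(3, 15)]
2. B_y = 20  [B = 2·M−A = 2·(10, 35/2)−(3, 15)]
   so B = (17, 20)
3. C_x = 15  [C = 2·N−B = 2·(16, 37/2)−(17, 20)]
4. C_y = 17  [C = 2·N−B = 2·(16, 37/2)−(17, 20)]
   so C = (15, 17)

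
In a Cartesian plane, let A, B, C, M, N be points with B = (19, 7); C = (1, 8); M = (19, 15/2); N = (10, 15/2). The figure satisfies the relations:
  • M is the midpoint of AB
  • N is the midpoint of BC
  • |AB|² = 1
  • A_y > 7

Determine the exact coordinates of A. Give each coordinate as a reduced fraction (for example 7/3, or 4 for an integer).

A = (19, 8)

1. A_x = 19  [A = 2·M−B = 2·(19, 15/2)−(19, 7)]
2. A_y = 8  [A = 2·M−B = 2·(19, 15/2)−(19, 7)]
   so A = (19, 8)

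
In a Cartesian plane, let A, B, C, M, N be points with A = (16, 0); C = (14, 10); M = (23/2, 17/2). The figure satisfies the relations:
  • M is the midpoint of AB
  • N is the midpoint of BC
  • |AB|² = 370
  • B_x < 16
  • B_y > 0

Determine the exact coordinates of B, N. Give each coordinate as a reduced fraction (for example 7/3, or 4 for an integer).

B = (7, 17)
N = (21/2, 27/2)

1. B_x = 7  [B = 2·M−A = 2·(23/2, 17/2)−(16, 0)]
2. B_y = 17  [B = 2·M−A = 2·(23/2, 17/2)−(16, 0)]
   so B = (7, 17)
3. N_x = 21/2  [2·N = B+C = (7, 17)+(14, 10)]
4. N_y = 27/2  [2·N = B+C = (7, 17)+(14, 10)]
   so N = (21/2, 27/2)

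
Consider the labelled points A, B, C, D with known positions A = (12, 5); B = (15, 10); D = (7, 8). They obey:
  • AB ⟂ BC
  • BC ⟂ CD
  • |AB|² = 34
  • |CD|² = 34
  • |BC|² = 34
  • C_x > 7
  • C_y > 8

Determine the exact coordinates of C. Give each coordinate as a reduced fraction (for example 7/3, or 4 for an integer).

1. C_x = 10  [[AB ⟂ BC ⇒ 3x+5y-95=0] ∩ [|C−(7, 8)|²=34]]
2. C_y = 13  [[AB ⟂ BC ⇒ 3x+5y-95=0] ∩ [|C−(7, 8)|²=34]]
   so C = (10, 13)

C = (10, 13)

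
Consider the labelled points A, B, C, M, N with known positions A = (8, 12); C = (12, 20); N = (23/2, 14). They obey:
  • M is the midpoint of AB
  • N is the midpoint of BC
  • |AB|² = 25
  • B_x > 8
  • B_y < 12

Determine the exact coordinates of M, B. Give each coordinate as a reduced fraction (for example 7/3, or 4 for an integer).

M = (19/2, 10)
B = (11, 8)

1. B_x = 11  [B = 2·N−C = 2·(23/2, 14)−(12, 20)]
2. B_y = 8  [B = 2·N−C = 2·(23/2, 14)−(12, 20)]
   so B = (11, 8)
3. M_x = 19/2  [2·M = A+B = (8, 12)+(11, 8)]
4. M_y = 10  [2·M = A+B = (8, 12)+(11, 8)]
   so M = (19/2, 10)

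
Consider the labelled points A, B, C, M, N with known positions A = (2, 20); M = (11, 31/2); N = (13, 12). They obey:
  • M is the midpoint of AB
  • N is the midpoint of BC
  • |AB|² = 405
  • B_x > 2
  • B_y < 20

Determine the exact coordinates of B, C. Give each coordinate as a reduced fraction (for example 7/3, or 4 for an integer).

1. B_x = 20  [B = 2·M−A = 2·(11, 31/2)−(2, 20)]
2. B_y = 11  [B = 2·M−A = 2·(11, 31/2)−(2, 20)]
   so B = (20, 11)
3. C_x = 6  [C = 2·N−B = 2·(13, 12)−(20, 11)]
4. C_y = 13  [C = 2·N−B = 2·(13, 12)−(20, 11)]
   so C = (6, 13)

B = (20, 11)
C = (6, 13)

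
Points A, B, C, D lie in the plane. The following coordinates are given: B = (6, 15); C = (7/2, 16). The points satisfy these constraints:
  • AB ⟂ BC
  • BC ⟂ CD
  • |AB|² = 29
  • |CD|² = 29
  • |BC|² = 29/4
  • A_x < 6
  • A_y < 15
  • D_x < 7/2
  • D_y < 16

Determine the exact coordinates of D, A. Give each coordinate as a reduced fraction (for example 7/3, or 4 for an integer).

1. D_x = 3/2  [[BC ⟂ CD ⇒ -5/2x+1y-29/4=0] ∩ [|D−(7/2, 16)|²=29]]
2. D_y = 11  [[BC ⟂ CD ⇒ -5/2x+1y-29/4=0] ∩ [|D−(7/2, 16)|²=29]]
   so D = (3/2, 11)
3. A_x = 4  [[AB ⟂ BC ⇒ 5/2x-1y=0] ∩ [|A−(6, 15)|²=29]]
4. A_y = 10  [[AB ⟂ BC ⇒ 5/2x-1y=0] ∩ [|A−(6, 15)|²=29]]
   so A = (4, 10)

D = (3/2, 11)
A = (4, 10)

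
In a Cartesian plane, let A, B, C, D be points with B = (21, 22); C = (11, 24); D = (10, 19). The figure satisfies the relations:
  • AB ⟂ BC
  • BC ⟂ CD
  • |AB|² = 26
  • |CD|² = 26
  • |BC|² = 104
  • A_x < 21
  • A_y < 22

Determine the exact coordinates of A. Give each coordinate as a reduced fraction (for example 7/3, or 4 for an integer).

1. A_x = 20  [[AB ⟂ BC ⇒ 10x-2y-166=0] ∩ [|A−(21, 22)|²=26]]
2. A_y = 17  [[AB ⟂ BC ⇒ 10x-2y-166=0] ∩ [|A−(21, 22)|²=26]]
   so A = (20, 17)

A = (20, 17)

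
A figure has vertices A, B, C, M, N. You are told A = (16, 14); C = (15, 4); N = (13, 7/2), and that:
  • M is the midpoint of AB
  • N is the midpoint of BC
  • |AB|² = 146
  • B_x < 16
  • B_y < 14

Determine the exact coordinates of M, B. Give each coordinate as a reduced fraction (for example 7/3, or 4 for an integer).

M = (27/2, 17/2)
B = (11, 3)

1. B_x = 11  [B = 2·N−C = 2·(13, 7/2)−(15, 4)]
2. B_y = 3  [B = 2·N−C = 2·(13, 7/2)−(15, 4)]
   so B = (11, 3)
3. M_x = 27/2  [2·M = A+B = (16, 14)+(11, 3)]
4. M_y = 17/2  [2·M = A+B = (16, 14)+(11, 3)]
   so M = (27/2, 17/2)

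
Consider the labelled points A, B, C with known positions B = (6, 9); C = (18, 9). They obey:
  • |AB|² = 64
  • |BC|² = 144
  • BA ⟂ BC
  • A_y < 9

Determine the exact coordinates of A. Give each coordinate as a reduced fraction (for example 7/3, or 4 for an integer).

1. A_x = 6  [[BA ⟂ BC ⇒ 12x-72=0] ∩ [|A−(6, 9)|²=64]]
2. A_y = 1  [[BA ⟂ BC ⇒ 12x-72=0] ∩ [|A−(6, 9)|²=64]]
   so A = (6, 1)

A = (6, 1)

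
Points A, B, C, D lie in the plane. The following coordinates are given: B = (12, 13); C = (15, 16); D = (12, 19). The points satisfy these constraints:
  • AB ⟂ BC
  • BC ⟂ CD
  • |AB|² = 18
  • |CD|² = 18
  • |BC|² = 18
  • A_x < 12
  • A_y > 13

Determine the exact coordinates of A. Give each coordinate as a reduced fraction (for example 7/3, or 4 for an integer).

A = (9, 16)

1. A_x = 9  [[AB ⟂ BC ⇒ -3x-3y+75=0] ∩ [|A−(12, 13)|²=18]]
2. A_y = 16  [[AB ⟂ BC ⇒ -3x-3y+75=0] ∩ [|A−(12, 13)|²=18]]
   so A = (9, 16)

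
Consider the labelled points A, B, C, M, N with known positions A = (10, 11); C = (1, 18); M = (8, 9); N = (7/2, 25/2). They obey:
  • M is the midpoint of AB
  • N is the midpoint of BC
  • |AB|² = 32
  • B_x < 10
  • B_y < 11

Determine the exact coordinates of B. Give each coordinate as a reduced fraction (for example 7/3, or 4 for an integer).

B = (6, 7)

1. B_x = 6  [B = 2·M−A = 2·(8, 9)−(10, 11)]
2. B_y = 7  [B = 2·M−A = 2·(8, 9)−(10, 11)]
   so B = (6, 7)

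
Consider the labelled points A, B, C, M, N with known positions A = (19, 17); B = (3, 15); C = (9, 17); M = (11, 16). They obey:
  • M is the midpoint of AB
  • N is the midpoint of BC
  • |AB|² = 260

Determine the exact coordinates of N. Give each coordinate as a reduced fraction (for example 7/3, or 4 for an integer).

1. N_x = 6  [2·N = B+C = (3, 15)+(9, 17)]
2. N_y = 16  [2·N = B+C = (3, 15)+(9, 17)]
   so N = (6, 16)

N = (6, 16)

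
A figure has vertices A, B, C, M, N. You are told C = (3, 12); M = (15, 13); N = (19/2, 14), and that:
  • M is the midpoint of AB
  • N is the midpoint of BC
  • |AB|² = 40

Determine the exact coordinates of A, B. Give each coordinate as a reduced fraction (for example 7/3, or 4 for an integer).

A = (14, 10)
B = (16, 16)

1. B_x = 16  [B = 2·N−C = 2·(19/2, 14)−(3, 12)]
2. B_y = 16  [B = 2·N−C = 2·(19/2, 14)−(3, 12)]
   so B = (16, 16)
3. A_x = 14  [A = 2·M−B = 2·(15, 13)−(16, 16)]
4. A_y = 10  [A = 2·M−B = 2·(15, 13)−(16, 16)]
   so A = (14, 10)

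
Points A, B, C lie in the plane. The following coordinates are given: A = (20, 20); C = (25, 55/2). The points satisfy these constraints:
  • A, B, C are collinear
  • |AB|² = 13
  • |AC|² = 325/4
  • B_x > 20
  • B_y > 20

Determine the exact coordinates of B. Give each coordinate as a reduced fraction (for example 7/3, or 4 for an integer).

B = (22, 23)

1. B_x = 22  [[A, B, C are collinear ⇒ 15/2x-5y-50=0] ∩ [|B−(20, 20)|²=13]]
2. B_y = 23  [[A, B, C are collinear ⇒ 15/2x-5y-50=0] ∩ [|B−(20, 20)|²=13]]
   so B = (22, 23)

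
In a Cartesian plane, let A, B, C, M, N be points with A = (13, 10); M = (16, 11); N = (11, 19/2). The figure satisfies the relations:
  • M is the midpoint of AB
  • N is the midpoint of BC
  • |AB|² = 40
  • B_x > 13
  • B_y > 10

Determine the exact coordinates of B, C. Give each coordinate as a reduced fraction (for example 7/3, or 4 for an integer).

B = (19, 12)
C = (3, 7)

1. B_x = 19  [B = 2·M−A = 2·(16, 11)−(13, 10)]
2. B_y = 12  [B = 2·M−A = 2·(16, 11)−(13, 10)]
   so B = (19, 12)
3. C_x = 3  [C = 2·N−B = 2·(11, 19/2)−(19, 12)]
4. C_y = 7  [C = 2·N−B = 2·(11, 19/2)−(19, 12)]
   so C = (3, 7)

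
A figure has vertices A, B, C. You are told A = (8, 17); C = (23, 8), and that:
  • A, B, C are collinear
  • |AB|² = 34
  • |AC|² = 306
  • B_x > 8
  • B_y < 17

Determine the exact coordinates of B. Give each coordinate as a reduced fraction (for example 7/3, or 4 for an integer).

B = (13, 14)

1. B_x = 13  [[A, B, C are collinear ⇒ -9x-15y+327=0] ∩ [|B−(8, 17)|²=34]]
2. B_y = 14  [[A, B, C are collinear ⇒ -9x-15y+327=0] ∩ [|B−(8, 17)|²=34]]
   so B = (13, 14)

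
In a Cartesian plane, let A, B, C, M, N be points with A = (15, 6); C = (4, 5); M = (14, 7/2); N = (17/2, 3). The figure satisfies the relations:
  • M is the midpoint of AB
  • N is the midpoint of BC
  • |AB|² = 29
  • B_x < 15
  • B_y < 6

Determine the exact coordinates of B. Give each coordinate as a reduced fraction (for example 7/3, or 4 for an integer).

B = (13, 1)

1. B_x = 13  [B = 2·M−A = 2·(14, 7/2)−(15, 6)]
2. B_y = 1  [B = 2·M−A = 2·(14, 7/2)−(15, 6)]
   so B = (13, 1)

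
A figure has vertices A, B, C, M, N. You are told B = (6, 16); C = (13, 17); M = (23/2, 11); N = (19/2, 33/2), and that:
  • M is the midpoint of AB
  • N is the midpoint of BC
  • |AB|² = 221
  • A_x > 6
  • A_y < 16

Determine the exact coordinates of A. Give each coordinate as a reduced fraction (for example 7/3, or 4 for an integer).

A = (17, 6)

1. A_x = 17  [A = 2·M−B = 2·(23/2, 11)−(6, 16)]
2. A_y = 6  [A = 2·M−B = 2·(23/2, 11)−(6, 16)]
   so A = (17, 6)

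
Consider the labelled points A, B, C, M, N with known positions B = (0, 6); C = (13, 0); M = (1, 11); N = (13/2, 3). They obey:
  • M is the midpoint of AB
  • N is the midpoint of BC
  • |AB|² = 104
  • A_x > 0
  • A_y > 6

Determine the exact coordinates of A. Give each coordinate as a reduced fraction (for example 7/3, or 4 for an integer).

1. A_x = 2  [A = 2·M−B = 2·(1, 11)−(0, 6)]
2. A_y = 16  [A = 2·M−B = 2·(1, 11)−(0, 6)]
   so A = (2, 16)

A = (2, 16)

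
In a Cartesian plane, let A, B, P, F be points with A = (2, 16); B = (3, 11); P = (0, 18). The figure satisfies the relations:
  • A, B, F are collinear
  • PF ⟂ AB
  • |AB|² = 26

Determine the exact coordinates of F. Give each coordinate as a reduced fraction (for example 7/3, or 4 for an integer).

1. F_x = 20/13  [[A, B, F are collinear ⇒ 5x+1y-26=0] ∩ [PF ⟂ AB ⇒ 1x-5y+90=0]]
2. F_y = 238/13  [[A, B, F are collinear ⇒ 5x+1y-26=0] ∩ [PF ⟂ AB ⇒ 1x-5y+90=0]]
   so F = (20/13, 238/13)

F = (20/13, 238/13)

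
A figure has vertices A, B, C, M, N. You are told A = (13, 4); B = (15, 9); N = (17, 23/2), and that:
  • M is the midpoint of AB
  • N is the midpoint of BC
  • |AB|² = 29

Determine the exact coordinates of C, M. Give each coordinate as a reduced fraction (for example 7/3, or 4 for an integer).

1. M_x = 14  [2·M = A+B = (13, 4)+(15, 9)]
2. M_y = 13/2  [2·M = A+B = (13, 4)+(15, 9)]
   so M = (14, 13/2)
3. C_x = 19  [C = 2·N−B = 2·(17, 23/2)−(15, 9)]
4. C_y = 14  [C = 2·N−B = 2·(17, 23/2)−(15, 9)]
   so C = (19, 14)

C = (19, 14)
M = (14, 13/2)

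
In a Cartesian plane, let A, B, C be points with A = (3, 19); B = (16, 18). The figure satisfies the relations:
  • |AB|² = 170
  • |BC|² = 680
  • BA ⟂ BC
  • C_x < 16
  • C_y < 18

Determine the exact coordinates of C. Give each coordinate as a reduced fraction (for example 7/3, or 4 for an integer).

1. C_x = 14  [[BA ⟂ BC ⇒ -13x+1y+190=0] ∩ [|C−(16, 18)|²=680]]
2. C_y = -8  [[BA ⟂ BC ⇒ -13x+1y+190=0] ∩ [|C−(16, 18)|²=680]]
   so C = (14, -8)

C = (14, -8)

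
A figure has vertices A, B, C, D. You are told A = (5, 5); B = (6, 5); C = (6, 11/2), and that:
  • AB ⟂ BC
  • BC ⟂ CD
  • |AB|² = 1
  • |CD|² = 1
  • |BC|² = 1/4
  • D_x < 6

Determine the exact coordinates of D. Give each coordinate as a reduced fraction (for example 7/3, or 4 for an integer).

1. D_x = 5  [[BC ⟂ CD ⇒ 1/2y-11/4=0] ∩ [|D−(6, 11/2)|²=1]]
2. D_y = 11/2  [[BC ⟂ CD ⇒ 1/2y-11/4=0] ∩ [|D−(6, 11/2)|²=1]]
   so D = (5, 11/2)

D = (5, 11/2)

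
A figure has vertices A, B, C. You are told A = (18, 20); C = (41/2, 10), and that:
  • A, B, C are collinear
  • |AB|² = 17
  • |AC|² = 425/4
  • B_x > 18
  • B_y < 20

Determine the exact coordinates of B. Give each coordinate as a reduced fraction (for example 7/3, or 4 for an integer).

1. B_x = 19  [[A, B, C are collinear ⇒ -10x-5/2y+230=0] ∩ [|B−(18, 20)|²=17]]
2. B_y = 16  [[A, B, C are collinear ⇒ -10x-5/2y+230=0] ∩ [|B−(18, 20)|²=17]]
   so B = (19, 16)

B = (19, 16)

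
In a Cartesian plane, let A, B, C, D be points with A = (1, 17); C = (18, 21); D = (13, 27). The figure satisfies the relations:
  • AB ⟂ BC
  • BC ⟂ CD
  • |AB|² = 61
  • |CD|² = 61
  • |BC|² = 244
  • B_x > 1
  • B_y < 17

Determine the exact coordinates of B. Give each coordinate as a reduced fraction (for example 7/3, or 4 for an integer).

B = (6, 11)

1. B_x = 6  [[BC ⟂ CD ⇒ 5x-6y+36=0] ∩ [|B−(1, 17)|²=61]]
2. B_y = 11  [[BC ⟂ CD ⇒ 5x-6y+36=0] ∩ [|B−(1, 17)|²=61]]
   so B = (6, 11)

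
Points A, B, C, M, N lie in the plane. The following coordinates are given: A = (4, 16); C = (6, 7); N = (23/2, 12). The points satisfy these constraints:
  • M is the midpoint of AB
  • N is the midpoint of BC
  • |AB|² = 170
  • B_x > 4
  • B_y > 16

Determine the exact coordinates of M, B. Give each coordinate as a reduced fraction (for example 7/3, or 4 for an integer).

M = (21/2, 33/2)
B = (17, 17)

1. B_x = 17  [B = 2·N−C = 2·(23/2, 12)−(6, 7)]
2. B_y = 17  [B = 2·N−C = 2·(23/2, 12)−(6, 7)]
   so B = (17, 17)
3. M_x = 21/2  [2·M = A+B = (4, 16)+(17, 17)]
4. M_y = 33/2  [2·M = A+B = (4, 16)+(17, 17)]
   so M = (21/2, 33/2)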